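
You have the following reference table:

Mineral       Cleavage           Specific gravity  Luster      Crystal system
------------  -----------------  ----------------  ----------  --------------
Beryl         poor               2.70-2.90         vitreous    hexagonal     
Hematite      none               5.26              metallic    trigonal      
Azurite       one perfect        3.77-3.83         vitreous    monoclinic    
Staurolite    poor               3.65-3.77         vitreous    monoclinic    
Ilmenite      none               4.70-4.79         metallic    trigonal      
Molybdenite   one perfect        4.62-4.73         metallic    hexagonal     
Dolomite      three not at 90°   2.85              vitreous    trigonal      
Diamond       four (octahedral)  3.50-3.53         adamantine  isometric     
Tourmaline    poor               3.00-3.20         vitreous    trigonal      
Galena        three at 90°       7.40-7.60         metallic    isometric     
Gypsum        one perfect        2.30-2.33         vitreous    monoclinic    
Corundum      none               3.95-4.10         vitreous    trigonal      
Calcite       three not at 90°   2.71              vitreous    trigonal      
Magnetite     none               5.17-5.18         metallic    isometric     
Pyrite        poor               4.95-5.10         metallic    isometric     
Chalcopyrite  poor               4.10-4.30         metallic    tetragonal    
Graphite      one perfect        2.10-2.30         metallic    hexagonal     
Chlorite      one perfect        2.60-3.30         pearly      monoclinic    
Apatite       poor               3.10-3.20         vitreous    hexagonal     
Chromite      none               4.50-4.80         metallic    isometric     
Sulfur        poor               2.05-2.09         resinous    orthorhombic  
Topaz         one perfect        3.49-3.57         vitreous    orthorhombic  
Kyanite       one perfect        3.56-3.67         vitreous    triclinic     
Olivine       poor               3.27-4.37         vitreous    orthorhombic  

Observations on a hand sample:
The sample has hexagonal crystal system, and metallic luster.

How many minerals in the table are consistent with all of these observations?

Hexagonal crystal system: narrows the field to Beryl, Molybdenite, Graphite, Apatite.
Metallic luster eliminates Beryl, Apatite.
Remaining candidates: Graphite, Molybdenite.
That is 2 minerals.

2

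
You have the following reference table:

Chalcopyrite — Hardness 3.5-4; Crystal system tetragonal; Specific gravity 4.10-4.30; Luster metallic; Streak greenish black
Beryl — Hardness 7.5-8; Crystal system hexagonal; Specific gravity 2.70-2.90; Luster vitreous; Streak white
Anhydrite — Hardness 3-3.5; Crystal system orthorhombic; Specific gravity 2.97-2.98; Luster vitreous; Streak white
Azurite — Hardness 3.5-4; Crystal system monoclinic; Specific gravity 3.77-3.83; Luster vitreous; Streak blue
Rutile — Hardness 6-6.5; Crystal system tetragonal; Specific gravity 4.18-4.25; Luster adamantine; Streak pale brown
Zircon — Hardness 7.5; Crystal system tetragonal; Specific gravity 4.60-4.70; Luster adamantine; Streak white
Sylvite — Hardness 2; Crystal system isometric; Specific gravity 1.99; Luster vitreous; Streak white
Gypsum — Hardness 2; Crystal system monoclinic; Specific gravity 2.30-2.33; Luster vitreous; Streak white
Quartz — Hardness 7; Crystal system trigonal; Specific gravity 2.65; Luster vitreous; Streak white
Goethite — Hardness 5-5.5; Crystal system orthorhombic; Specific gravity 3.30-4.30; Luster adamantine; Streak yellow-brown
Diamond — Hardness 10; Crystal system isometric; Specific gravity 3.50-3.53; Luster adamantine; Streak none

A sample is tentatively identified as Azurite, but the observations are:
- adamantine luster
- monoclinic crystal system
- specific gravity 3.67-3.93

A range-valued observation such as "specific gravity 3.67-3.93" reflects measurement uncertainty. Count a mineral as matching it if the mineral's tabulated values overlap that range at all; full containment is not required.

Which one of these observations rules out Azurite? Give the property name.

luster

Adamantine luster: Azurite has vitreous luster — outside the reference range.
Monoclinic crystal system: Azurite has monoclinic system — within range.
Specific gravity 3.67-3.93: Azurite has SG 3.77-3.83 — within range.
Only the luster is inconsistent.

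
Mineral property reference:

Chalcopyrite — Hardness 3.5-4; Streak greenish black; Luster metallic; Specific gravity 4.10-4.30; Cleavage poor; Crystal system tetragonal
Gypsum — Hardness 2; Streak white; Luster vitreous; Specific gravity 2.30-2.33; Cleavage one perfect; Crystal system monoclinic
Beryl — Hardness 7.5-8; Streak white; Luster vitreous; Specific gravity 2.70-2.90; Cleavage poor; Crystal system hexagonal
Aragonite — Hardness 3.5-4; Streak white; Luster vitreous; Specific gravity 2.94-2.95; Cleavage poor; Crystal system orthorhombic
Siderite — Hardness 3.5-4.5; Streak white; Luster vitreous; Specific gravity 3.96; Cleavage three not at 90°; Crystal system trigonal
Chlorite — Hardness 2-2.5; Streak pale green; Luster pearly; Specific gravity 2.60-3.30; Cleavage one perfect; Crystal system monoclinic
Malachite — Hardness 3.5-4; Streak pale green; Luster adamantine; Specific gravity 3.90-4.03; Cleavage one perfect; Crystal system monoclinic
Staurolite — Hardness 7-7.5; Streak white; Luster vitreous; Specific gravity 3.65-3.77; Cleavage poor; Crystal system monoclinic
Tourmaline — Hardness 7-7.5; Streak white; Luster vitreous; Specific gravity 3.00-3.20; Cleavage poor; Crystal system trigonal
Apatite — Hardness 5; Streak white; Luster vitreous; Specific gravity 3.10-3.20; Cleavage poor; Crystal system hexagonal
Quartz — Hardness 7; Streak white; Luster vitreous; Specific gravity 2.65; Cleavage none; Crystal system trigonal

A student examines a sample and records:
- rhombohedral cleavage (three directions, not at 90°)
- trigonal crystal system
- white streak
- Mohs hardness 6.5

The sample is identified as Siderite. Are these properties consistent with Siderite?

No

Rhombohedral cleavage (three directions, not at 90°) — consistent with Siderite (cleavage three not at 90°).
Trigonal crystal system — consistent with Siderite (trigonal system).
White streak — consistent with Siderite (white streak).
Mohs hardness 6.5 — Siderite has hardness 3.5-4.5; a mismatch.
Siderite is excluded by the hardness.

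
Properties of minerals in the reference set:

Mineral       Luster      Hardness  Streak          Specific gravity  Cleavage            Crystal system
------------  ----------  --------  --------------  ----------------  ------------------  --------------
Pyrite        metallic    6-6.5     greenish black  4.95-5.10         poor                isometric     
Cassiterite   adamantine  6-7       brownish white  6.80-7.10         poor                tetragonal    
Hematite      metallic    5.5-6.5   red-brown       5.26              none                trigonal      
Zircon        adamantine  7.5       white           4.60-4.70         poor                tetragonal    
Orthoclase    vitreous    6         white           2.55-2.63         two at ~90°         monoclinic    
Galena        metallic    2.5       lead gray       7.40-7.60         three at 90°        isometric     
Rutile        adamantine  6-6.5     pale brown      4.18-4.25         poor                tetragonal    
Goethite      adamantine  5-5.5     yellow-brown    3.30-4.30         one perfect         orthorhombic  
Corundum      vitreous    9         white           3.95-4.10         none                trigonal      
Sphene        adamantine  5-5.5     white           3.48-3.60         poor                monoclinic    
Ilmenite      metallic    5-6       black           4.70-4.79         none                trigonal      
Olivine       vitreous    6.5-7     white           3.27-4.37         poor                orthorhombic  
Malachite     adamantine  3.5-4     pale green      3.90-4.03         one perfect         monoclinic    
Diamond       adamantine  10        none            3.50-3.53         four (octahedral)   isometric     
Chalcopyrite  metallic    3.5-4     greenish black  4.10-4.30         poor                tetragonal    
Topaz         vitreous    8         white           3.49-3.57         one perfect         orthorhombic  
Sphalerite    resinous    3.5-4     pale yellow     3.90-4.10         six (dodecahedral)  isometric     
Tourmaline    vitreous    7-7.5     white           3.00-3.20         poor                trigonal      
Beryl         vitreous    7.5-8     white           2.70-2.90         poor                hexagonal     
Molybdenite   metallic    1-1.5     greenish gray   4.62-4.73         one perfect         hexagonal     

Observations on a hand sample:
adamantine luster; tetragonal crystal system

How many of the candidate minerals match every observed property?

Adamantine luster: leaves Cassiterite, Zircon, Rutile, Goethite, Sphene, Malachite, Diamond.
Tetragonal crystal system: only Cassiterite, Zircon, Rutile remain.
The minerals that satisfy all observations are Cassiterite, Rutile, Zircon.
That is 3 minerals.

3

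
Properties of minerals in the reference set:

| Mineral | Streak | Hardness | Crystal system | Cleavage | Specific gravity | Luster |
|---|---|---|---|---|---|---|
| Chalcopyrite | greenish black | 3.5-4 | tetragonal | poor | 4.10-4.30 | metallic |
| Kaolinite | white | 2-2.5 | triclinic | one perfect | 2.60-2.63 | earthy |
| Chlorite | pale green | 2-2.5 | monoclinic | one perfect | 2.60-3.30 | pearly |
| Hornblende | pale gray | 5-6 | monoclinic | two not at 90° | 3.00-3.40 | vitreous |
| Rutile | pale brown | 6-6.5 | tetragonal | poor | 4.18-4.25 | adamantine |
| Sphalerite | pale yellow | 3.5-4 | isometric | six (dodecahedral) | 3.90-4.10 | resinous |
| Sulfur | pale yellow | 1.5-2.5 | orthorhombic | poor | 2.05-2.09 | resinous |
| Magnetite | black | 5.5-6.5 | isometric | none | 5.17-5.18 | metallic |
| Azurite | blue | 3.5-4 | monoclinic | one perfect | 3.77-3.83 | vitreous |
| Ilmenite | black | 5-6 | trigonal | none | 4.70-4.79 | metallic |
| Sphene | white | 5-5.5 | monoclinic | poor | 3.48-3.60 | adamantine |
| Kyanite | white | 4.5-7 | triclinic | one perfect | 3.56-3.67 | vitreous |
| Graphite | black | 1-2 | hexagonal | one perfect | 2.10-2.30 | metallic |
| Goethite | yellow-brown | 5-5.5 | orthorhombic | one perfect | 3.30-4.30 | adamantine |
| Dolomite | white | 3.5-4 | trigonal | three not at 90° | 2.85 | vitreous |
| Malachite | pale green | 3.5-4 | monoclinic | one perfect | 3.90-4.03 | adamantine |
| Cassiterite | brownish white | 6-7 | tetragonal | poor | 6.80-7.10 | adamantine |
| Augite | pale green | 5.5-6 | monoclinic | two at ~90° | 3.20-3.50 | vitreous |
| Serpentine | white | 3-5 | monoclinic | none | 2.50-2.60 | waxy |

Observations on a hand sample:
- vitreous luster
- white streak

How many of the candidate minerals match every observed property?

2

Vitreous luster — only Hornblende, Azurite, Kyanite, Dolomite, Augite remain.
White streak — Kyanite, Dolomite remain.
Remaining candidates: Dolomite, Kyanite.
That is 2 minerals.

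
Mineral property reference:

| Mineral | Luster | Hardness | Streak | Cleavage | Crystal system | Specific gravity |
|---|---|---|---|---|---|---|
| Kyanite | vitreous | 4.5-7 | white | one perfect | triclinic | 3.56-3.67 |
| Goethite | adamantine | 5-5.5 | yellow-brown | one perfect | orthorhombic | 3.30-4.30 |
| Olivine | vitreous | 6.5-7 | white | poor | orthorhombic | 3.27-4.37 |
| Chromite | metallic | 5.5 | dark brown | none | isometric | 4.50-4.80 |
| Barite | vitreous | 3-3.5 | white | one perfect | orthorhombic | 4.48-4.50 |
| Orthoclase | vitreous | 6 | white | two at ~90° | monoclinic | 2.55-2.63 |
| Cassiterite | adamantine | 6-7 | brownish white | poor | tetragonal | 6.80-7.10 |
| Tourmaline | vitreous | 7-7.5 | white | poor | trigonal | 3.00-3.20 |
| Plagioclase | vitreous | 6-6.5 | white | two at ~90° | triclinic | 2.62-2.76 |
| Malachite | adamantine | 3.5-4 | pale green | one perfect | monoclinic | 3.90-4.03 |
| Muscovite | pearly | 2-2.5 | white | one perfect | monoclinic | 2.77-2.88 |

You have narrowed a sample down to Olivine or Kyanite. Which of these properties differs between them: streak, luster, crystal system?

Streak: both white — no difference.
Luster: both vitreous — no difference.
Crystal system: Olivine orthorhombic, Kyanite triclinic — distinct.
Only crystal system differs between Olivine and Kyanite among the listed tests.

crystal system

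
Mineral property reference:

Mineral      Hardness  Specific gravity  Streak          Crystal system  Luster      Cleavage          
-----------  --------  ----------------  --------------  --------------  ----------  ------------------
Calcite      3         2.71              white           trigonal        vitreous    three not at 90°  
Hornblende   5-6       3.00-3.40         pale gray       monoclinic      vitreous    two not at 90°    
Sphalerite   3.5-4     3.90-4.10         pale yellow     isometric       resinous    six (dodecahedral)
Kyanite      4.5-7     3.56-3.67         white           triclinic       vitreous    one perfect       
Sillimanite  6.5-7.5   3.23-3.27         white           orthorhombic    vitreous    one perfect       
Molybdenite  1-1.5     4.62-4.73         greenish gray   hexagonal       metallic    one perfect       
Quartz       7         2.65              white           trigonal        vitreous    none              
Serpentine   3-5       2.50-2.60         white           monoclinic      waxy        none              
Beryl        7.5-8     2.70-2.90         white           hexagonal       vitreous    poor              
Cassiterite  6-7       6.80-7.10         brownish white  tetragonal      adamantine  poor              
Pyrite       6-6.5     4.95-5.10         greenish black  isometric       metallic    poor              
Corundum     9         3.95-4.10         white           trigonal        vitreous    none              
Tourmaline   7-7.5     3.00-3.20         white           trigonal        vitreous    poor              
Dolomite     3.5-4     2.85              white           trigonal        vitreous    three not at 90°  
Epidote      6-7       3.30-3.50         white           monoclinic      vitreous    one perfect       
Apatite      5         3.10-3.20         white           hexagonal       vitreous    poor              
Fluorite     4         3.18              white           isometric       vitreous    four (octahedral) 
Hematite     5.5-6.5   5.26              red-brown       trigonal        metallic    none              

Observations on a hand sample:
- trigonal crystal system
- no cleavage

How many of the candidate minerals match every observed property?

3

Trigonal crystal system — leaves Calcite, Quartz, Corundum, Tourmaline, Dolomite, Hematite.
No cleavage eliminates Calcite, Tourmaline, Dolomite.
Remaining candidates: Corundum, Hematite, Quartz.
That is 3 minerals.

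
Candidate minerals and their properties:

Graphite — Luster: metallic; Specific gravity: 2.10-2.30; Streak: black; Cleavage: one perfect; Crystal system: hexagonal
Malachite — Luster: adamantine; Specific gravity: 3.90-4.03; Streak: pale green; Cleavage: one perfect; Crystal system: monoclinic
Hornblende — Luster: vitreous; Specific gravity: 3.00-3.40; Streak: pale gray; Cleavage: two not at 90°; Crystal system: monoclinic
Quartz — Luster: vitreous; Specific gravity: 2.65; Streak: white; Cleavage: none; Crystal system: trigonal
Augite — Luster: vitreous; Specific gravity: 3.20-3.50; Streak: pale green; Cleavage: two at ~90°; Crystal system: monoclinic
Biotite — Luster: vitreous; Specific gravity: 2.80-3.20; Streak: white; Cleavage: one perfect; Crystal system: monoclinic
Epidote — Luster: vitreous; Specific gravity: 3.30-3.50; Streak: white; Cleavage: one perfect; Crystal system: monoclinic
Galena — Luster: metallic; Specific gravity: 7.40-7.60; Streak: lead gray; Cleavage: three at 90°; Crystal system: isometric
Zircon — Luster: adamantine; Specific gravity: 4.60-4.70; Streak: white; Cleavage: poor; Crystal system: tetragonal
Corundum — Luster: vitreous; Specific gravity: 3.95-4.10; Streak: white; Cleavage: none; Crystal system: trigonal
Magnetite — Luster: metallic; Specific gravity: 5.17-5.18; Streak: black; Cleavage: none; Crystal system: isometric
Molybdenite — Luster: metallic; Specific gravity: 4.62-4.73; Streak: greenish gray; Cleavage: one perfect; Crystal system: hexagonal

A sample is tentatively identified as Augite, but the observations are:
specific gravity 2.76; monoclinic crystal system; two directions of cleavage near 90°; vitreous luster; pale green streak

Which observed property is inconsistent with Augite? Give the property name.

Specific gravity 2.76: Augite has SG 3.20-3.50 — inconsistent.
Monoclinic crystal system: Augite has monoclinic system — consistent.
Two directions of cleavage near 90°: Augite has cleavage two at ~90° — consistent.
Vitreous luster: Augite has vitreous luster — consistent.
Pale green streak: Augite has pale green streak — consistent.
Only the specific gravity is inconsistent.

specific gravity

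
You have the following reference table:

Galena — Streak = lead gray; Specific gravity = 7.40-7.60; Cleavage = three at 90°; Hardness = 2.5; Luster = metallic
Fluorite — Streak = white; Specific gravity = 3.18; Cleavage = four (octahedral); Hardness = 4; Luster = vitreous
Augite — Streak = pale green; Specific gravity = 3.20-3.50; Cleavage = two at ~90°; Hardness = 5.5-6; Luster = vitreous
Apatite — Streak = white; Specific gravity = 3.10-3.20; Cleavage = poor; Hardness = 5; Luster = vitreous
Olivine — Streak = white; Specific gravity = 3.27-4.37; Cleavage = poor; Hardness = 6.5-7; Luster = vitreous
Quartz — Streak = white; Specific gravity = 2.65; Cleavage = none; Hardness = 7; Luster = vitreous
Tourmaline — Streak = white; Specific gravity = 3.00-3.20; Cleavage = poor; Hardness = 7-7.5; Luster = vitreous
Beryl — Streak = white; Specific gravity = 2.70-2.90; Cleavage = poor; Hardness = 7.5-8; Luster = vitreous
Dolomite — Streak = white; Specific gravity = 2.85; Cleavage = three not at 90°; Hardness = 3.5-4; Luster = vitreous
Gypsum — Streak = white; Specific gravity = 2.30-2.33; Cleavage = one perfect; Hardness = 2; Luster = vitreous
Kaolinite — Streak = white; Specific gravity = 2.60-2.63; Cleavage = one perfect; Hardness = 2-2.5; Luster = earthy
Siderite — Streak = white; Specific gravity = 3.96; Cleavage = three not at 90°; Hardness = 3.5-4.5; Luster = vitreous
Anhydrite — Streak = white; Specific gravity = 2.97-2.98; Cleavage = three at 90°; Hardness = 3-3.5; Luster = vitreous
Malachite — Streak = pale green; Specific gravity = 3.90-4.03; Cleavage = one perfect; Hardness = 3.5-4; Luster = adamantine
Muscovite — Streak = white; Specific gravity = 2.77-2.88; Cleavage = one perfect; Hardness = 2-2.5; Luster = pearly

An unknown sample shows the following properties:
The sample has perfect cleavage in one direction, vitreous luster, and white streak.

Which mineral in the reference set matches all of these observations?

Gypsum

Perfect cleavage in one direction: narrows the field to Gypsum, Kaolinite, Malachite, Muscovite.
Vitreous luster: only Gypsum remains.
White streak: consistent with all remaining minerals.
Only Gypsum satisfies all observations.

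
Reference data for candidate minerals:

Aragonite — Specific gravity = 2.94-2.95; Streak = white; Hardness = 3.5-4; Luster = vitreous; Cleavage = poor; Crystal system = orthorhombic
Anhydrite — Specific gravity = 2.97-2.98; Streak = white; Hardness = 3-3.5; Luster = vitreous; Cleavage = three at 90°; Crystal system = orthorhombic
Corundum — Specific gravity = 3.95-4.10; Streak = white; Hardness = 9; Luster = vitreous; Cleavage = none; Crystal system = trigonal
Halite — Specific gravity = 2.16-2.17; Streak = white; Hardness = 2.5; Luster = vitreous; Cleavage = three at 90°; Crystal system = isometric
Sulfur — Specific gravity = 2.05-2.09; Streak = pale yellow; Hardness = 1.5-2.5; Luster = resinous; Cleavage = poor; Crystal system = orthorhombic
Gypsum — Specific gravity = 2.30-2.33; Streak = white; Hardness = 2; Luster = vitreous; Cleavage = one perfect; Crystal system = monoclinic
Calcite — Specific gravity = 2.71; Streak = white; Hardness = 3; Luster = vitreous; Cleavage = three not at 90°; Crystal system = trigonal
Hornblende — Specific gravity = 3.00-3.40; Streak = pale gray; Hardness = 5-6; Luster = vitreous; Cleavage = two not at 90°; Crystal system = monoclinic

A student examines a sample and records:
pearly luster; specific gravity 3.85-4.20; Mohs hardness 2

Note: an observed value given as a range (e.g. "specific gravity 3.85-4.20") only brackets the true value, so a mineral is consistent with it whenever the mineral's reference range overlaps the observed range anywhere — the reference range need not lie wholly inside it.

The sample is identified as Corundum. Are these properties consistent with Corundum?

No

Pearly luster — Corundum has vitreous luster; inconsistent.
Specific gravity 3.85-4.20 — consistent with Corundum (SG 3.95-4.10).
Mohs hardness 2 — Corundum has hardness 9; inconsistent.
2 of the observed properties are inconsistent with Corundum.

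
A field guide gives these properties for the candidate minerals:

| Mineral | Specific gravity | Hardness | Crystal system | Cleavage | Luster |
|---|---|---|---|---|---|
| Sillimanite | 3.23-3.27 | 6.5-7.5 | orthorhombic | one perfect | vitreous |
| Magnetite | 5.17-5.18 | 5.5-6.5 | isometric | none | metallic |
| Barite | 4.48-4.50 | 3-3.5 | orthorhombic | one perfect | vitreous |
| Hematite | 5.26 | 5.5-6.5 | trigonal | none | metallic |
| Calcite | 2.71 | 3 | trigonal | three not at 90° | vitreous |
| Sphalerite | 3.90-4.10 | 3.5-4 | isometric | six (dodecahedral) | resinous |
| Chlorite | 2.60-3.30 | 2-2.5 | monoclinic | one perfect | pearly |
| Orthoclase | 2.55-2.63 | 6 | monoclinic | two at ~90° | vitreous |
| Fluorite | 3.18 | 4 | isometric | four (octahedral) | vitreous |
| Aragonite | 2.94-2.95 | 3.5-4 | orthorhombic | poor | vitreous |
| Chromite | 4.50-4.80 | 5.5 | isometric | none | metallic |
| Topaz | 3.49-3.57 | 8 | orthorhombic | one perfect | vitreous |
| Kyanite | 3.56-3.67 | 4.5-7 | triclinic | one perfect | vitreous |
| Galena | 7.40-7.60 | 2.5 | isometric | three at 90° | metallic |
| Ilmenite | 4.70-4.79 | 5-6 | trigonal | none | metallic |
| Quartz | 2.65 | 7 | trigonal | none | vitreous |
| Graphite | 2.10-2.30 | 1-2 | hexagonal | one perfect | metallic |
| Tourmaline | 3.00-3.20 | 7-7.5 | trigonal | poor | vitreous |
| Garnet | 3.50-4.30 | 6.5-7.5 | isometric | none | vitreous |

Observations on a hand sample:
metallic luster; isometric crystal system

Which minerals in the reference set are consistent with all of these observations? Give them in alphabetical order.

Metallic luster — only Magnetite, Hematite, Chromite, Galena, Ilmenite, Graphite remain.
Isometric crystal system is inconsistent with Hematite, Ilmenite, Graphite.
Consistent with every observation: Chromite, Galena, Magnetite.

Chromite, Galena, Magnetite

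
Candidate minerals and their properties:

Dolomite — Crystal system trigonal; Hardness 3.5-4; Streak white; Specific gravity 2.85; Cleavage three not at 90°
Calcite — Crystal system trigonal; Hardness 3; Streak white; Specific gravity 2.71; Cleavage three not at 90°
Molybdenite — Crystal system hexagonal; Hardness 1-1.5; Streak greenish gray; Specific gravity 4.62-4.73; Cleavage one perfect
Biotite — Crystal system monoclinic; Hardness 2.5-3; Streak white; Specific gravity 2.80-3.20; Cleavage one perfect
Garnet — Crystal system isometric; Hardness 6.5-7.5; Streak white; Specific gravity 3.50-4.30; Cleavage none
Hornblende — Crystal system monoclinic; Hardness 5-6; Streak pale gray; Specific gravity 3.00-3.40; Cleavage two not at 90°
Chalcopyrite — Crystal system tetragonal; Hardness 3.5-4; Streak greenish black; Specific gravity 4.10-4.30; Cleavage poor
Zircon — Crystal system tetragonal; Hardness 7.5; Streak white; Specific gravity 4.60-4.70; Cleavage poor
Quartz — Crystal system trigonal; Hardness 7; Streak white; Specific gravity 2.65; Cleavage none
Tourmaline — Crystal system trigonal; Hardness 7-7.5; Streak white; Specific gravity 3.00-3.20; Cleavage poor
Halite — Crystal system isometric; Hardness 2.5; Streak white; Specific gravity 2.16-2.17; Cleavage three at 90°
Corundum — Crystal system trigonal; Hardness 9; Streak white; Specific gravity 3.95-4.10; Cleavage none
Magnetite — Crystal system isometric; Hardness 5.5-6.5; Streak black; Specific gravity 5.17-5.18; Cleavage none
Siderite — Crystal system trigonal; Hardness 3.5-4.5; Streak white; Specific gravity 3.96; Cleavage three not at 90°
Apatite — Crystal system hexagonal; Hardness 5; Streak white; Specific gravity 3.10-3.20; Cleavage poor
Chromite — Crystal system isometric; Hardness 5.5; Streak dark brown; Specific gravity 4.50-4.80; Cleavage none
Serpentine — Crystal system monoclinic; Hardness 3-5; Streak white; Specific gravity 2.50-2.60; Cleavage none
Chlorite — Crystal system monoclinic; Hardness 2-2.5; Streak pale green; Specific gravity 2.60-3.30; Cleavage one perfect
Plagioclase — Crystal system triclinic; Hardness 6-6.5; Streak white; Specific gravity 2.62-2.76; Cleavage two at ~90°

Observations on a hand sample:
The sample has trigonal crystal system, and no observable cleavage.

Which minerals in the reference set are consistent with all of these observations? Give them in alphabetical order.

Trigonal crystal system: only Dolomite, Calcite, Quartz, Tourmaline, Corundum, Siderite remain.
No observable cleavage: narrows the field to Quartz, Corundum.
Consistent with every observation: Corundum, Quartz.

Corundum, Quartz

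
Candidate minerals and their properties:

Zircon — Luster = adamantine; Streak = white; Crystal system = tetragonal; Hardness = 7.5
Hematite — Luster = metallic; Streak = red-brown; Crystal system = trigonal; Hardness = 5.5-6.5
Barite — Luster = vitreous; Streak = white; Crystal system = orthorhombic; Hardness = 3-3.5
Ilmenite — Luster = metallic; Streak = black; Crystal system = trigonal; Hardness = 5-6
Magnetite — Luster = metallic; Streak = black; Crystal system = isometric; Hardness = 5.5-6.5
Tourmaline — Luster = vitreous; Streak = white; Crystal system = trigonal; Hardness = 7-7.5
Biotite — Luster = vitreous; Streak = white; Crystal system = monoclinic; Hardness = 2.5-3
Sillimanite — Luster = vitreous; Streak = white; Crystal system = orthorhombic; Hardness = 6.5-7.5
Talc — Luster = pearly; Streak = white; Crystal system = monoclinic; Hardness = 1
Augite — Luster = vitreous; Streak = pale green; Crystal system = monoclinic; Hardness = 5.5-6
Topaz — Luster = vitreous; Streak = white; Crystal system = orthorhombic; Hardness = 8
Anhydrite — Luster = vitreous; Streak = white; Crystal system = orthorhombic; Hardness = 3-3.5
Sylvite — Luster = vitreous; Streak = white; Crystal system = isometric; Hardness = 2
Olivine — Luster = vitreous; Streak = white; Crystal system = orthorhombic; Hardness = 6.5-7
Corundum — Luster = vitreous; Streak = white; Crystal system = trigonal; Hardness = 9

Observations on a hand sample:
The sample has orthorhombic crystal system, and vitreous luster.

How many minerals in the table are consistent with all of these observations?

5

Orthorhombic crystal system — narrows the field to Barite, Sillimanite, Topaz, Anhydrite, Olivine.
Vitreous luster — all remaining candidates fit.
The minerals that satisfy all observations are Anhydrite, Barite, Olivine, Sillimanite, Topaz.
That is 5 minerals.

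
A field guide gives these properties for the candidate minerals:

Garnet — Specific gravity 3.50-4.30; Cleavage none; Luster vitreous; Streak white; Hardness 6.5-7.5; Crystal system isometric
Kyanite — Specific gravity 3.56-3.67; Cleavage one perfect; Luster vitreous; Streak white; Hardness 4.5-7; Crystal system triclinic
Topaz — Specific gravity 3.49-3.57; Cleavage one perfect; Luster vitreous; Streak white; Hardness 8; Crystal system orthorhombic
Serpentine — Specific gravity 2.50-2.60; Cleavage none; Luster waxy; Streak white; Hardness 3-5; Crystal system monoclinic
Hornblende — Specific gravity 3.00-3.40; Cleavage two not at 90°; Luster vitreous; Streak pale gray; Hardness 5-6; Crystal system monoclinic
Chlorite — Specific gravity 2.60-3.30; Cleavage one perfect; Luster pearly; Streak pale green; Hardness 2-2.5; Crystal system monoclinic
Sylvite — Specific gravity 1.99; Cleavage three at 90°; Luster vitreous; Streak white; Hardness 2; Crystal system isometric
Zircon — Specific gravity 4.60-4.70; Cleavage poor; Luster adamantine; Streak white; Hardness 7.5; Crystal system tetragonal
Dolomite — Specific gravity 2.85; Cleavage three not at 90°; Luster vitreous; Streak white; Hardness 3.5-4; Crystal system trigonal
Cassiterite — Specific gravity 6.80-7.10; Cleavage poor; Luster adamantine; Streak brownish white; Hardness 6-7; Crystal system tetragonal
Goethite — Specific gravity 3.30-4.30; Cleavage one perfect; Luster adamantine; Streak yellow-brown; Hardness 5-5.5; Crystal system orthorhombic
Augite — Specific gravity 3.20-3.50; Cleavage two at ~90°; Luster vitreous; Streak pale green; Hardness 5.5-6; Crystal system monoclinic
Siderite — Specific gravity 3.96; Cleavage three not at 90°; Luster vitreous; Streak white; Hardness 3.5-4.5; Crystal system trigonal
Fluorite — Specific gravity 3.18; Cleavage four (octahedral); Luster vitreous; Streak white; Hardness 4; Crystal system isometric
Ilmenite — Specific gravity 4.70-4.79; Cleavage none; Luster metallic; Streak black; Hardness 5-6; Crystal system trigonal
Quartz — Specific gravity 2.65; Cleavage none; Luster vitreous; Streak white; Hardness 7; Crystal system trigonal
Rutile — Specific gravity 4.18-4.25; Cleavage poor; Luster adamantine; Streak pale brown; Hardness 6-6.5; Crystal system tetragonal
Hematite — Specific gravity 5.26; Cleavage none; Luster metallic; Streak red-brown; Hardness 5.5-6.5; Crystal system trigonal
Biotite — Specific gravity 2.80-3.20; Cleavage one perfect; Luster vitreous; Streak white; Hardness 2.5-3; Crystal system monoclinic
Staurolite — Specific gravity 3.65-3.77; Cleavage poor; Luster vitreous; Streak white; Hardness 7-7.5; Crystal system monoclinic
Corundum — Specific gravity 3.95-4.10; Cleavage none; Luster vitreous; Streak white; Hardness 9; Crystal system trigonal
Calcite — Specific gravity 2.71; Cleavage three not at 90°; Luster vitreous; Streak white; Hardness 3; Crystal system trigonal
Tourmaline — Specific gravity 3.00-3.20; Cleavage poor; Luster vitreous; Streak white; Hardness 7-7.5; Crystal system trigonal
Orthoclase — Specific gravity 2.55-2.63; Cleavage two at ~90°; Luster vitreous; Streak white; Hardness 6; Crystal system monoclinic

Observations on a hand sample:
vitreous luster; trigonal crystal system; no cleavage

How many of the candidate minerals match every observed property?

2

Vitreous luster: leaves Garnet, Kyanite, Topaz, Hornblende, Sylvite, Dolomite, Augite, Siderite, Fluorite, Quartz, Biotite, Staurolite, Corundum, Calcite, Tourmaline, Orthoclase.
Trigonal crystal system: leaves Dolomite, Siderite, Quartz, Corundum, Calcite, Tourmaline.
No cleavage: narrows the field to Quartz, Corundum.
Remaining candidates: Corundum, Quartz.
That is 2 minerals.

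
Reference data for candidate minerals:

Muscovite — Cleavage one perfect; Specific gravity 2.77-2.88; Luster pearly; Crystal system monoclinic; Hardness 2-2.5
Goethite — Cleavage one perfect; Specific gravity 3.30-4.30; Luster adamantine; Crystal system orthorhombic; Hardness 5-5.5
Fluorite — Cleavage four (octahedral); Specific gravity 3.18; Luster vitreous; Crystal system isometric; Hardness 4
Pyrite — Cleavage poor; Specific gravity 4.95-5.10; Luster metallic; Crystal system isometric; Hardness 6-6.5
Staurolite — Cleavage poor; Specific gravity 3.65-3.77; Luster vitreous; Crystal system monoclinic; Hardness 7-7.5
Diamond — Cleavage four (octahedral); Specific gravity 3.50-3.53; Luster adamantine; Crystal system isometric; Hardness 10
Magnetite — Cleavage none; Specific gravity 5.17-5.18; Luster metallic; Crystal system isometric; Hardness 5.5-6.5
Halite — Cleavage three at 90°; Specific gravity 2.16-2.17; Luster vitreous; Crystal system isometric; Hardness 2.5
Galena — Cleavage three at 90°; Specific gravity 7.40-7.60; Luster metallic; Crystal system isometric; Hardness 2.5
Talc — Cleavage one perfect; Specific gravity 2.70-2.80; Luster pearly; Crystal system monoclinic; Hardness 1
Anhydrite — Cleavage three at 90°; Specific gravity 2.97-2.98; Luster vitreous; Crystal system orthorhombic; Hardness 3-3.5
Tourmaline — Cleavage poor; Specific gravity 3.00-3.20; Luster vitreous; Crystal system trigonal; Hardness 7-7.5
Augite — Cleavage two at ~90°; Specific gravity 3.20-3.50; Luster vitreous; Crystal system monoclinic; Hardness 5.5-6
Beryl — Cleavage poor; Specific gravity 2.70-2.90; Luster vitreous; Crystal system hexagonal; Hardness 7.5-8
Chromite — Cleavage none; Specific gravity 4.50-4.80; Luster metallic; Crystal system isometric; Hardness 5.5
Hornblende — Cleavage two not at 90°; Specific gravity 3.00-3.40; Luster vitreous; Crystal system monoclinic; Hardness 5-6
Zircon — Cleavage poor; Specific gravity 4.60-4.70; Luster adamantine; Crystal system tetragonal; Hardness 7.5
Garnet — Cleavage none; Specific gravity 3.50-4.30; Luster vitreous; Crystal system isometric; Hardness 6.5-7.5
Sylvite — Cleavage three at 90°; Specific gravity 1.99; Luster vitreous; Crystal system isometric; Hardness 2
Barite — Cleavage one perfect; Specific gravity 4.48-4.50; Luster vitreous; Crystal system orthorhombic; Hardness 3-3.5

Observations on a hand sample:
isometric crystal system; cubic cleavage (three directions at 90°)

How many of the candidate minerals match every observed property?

Isometric crystal system: only Fluorite, Pyrite, Diamond, Magnetite, Halite, Galena, Chromite, Garnet, Sylvite remain.
Cubic cleavage (three directions at 90°): narrows the field to Halite, Galena, Sylvite.
The minerals that satisfy all observations are Galena, Halite, Sylvite.
That is 3 minerals.

3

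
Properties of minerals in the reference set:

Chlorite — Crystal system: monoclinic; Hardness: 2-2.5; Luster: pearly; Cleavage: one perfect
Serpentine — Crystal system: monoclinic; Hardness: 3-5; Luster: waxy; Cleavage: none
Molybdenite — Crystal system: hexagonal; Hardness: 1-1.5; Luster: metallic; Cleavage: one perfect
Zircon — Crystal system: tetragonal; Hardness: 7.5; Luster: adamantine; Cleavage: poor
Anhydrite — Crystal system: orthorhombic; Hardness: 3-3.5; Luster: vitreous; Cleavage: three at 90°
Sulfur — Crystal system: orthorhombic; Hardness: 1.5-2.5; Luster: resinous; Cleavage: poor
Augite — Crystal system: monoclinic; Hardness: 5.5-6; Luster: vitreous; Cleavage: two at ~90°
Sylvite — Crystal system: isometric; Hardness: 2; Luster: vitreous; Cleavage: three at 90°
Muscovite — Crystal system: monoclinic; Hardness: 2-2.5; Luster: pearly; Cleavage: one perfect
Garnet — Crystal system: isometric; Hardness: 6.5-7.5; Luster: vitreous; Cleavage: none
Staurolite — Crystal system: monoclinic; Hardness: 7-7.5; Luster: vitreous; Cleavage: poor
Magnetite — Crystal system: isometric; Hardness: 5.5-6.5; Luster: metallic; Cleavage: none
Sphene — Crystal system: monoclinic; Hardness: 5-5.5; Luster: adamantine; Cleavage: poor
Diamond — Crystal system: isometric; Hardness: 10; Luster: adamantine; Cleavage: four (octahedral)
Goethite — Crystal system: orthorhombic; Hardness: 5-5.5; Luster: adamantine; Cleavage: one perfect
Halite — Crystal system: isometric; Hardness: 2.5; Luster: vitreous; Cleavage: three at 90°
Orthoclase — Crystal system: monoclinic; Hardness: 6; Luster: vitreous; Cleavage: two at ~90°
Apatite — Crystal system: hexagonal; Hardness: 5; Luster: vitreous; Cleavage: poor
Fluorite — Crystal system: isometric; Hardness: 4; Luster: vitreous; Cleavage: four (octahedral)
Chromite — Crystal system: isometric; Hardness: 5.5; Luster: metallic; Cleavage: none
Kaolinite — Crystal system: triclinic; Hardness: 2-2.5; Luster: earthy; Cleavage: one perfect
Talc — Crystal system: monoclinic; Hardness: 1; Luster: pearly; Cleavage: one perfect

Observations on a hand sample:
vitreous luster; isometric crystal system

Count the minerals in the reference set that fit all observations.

Vitreous luster — leaves Anhydrite, Augite, Sylvite, Garnet, Staurolite, Halite, Orthoclase, Apatite, Fluorite.
Isometric crystal system — Sylvite, Garnet, Halite, Fluorite remain.
The minerals that satisfy all observations are Fluorite, Garnet, Halite, Sylvite.
That is 4 minerals.

4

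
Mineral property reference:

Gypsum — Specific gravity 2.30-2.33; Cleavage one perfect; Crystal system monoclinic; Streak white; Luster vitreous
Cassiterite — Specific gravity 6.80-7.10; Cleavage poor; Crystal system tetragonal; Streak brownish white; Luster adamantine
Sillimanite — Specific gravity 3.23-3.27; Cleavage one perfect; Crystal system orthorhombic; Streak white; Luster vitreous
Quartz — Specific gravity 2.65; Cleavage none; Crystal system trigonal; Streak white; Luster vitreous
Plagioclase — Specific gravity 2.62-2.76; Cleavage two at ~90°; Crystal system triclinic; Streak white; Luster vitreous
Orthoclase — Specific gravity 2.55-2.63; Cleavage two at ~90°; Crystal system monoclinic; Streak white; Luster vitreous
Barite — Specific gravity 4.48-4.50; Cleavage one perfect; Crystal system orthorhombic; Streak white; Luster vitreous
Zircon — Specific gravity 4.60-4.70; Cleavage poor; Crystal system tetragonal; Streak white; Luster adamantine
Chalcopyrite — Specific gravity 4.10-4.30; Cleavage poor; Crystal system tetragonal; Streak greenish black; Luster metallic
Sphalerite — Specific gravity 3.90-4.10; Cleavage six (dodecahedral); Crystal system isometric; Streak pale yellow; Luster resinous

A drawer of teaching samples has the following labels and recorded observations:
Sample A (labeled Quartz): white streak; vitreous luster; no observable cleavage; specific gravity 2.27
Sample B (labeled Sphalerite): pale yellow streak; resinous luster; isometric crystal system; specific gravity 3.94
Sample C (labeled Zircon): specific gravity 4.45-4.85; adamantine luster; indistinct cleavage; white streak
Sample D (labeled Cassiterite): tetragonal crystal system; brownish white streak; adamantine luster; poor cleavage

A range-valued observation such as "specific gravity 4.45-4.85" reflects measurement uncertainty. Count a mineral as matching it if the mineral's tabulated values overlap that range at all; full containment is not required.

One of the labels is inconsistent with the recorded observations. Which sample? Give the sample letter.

Sample A: Quartz has SG 2.65, but the record shows specific gravity 2.27 — this label is wrong.
Sample B: every observation is compatible with the reference values for Sphalerite.
Sample C: every observation is compatible with the reference values for Zircon.
Sample D: every observation is compatible with the reference values for Cassiterite.
The mislabeled specimen is A.

A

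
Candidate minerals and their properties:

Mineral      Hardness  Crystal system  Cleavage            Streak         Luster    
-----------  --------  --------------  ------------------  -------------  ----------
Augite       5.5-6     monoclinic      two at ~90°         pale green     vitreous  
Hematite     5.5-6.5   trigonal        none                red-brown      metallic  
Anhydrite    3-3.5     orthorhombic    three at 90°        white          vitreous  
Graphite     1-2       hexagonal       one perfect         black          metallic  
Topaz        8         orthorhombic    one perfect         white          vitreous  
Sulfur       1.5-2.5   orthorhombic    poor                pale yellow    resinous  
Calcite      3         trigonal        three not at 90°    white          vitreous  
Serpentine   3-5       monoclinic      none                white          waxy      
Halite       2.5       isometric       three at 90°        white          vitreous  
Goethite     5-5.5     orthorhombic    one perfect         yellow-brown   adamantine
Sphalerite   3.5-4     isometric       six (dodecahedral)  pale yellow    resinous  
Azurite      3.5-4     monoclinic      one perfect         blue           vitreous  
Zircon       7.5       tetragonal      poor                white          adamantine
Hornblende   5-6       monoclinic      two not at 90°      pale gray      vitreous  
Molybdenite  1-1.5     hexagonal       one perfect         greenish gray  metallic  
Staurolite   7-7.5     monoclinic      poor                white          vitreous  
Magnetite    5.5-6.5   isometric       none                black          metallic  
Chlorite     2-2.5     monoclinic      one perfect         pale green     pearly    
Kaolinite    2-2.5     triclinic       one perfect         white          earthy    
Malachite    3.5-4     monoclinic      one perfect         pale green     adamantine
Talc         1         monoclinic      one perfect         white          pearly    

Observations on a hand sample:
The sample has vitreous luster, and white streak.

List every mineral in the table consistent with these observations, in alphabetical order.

Anhydrite, Calcite, Halite, Staurolite, Topaz

Vitreous luster: Augite, Anhydrite, Topaz, Calcite, Halite, Azurite, Hornblende, Staurolite remain.
White streak excludes Augite, Azurite, Hornblende.
Consistent with every observation: Anhydrite, Calcite, Halite, Staurolite, Topaz.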